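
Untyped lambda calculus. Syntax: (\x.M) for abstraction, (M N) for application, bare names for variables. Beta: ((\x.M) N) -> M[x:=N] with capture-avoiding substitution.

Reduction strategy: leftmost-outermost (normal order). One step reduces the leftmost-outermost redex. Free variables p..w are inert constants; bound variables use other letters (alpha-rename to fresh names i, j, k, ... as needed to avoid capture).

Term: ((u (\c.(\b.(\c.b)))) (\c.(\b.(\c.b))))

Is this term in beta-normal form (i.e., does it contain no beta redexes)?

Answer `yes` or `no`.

Term: ((u (\c.(\b.(\c.b)))) (\c.(\b.(\c.b))))
No beta redexes found.

Answer: yes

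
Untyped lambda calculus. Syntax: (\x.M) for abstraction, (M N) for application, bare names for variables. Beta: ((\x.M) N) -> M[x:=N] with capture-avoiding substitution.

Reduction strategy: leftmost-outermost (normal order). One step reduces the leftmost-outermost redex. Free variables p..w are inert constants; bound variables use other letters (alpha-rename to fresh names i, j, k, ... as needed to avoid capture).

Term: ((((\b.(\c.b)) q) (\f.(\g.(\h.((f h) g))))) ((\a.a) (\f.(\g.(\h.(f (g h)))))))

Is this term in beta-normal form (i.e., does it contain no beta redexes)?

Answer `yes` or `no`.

Term: ((((\b.(\c.b)) q) (\f.(\g.(\h.((f h) g))))) ((\a.a) (\f.(\g.(\h.(f (g h)))))))
Found 2 beta redex(es).

Answer: no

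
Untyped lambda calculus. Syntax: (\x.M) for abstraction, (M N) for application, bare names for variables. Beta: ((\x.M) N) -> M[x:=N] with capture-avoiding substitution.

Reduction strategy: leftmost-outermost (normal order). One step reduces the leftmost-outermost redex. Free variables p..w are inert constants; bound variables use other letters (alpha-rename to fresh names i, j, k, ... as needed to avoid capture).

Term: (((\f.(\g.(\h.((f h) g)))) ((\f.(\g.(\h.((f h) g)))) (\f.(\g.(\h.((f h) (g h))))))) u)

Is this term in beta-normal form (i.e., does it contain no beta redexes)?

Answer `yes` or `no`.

Answer: no

Derivation:
Term: (((\f.(\g.(\h.((f h) g)))) ((\f.(\g.(\h.((f h) g)))) (\f.(\g.(\h.((f h) (g h))))))) u)
Found 2 beta redex(es).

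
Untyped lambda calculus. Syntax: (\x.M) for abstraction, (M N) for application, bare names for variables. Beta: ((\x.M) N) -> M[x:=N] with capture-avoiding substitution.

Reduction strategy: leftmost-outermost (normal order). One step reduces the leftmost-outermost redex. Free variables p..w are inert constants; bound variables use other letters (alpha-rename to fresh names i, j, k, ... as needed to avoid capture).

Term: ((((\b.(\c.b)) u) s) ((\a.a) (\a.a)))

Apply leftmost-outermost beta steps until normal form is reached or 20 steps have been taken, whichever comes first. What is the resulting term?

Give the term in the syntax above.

Step 0: ((((\b.(\c.b)) u) s) ((\a.a) (\a.a)))
Step 1: (((\c.u) s) ((\a.a) (\a.a)))
Step 2: (u ((\a.a) (\a.a)))
Step 3: (u (\a.a))

Answer: (u (\a.a))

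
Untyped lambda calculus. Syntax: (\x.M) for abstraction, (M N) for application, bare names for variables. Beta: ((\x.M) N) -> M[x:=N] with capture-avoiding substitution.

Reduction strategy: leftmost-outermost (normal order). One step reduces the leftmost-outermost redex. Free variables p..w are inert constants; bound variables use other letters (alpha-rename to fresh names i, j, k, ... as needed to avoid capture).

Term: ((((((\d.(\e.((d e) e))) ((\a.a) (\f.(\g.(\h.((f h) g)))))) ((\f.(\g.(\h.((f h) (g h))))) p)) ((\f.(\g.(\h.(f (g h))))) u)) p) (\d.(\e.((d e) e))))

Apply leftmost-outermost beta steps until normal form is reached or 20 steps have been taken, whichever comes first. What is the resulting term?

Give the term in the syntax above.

Answer: ((((p (\g.(\h.((p h) (g h))))) (\h.(u (\i.((p i) (h i)))))) p) (\d.(\e.((d e) e))))

Derivation:
Step 0: ((((((\d.(\e.((d e) e))) ((\a.a) (\f.(\g.(\h.((f h) g)))))) ((\f.(\g.(\h.((f h) (g h))))) p)) ((\f.(\g.(\h.(f (g h))))) u)) p) (\d.(\e.((d e) e))))
Step 1: (((((\e.((((\a.a) (\f.(\g.(\h.((f h) g))))) e) e)) ((\f.(\g.(\h.((f h) (g h))))) p)) ((\f.(\g.(\h.(f (g h))))) u)) p) (\d.(\e.((d e) e))))
Step 2: (((((((\a.a) (\f.(\g.(\h.((f h) g))))) ((\f.(\g.(\h.((f h) (g h))))) p)) ((\f.(\g.(\h.((f h) (g h))))) p)) ((\f.(\g.(\h.(f (g h))))) u)) p) (\d.(\e.((d e) e))))
Step 3: ((((((\f.(\g.(\h.((f h) g)))) ((\f.(\g.(\h.((f h) (g h))))) p)) ((\f.(\g.(\h.((f h) (g h))))) p)) ((\f.(\g.(\h.(f (g h))))) u)) p) (\d.(\e.((d e) e))))
Step 4: (((((\g.(\h.((((\f.(\g.(\h.((f h) (g h))))) p) h) g))) ((\f.(\g.(\h.((f h) (g h))))) p)) ((\f.(\g.(\h.(f (g h))))) u)) p) (\d.(\e.((d e) e))))
Step 5: ((((\h.((((\f.(\g.(\h.((f h) (g h))))) p) h) ((\f.(\g.(\h.((f h) (g h))))) p))) ((\f.(\g.(\h.(f (g h))))) u)) p) (\d.(\e.((d e) e))))
Step 6: ((((((\f.(\g.(\h.((f h) (g h))))) p) ((\f.(\g.(\h.(f (g h))))) u)) ((\f.(\g.(\h.((f h) (g h))))) p)) p) (\d.(\e.((d e) e))))
Step 7: (((((\g.(\h.((p h) (g h)))) ((\f.(\g.(\h.(f (g h))))) u)) ((\f.(\g.(\h.((f h) (g h))))) p)) p) (\d.(\e.((d e) e))))
Step 8: ((((\h.((p h) (((\f.(\g.(\h.(f (g h))))) u) h))) ((\f.(\g.(\h.((f h) (g h))))) p)) p) (\d.(\e.((d e) e))))
Step 9: ((((p ((\f.(\g.(\h.((f h) (g h))))) p)) (((\f.(\g.(\h.(f (g h))))) u) ((\f.(\g.(\h.((f h) (g h))))) p))) p) (\d.(\e.((d e) e))))
Step 10: ((((p (\g.(\h.((p h) (g h))))) (((\f.(\g.(\h.(f (g h))))) u) ((\f.(\g.(\h.((f h) (g h))))) p))) p) (\d.(\e.((d e) e))))
Step 11: ((((p (\g.(\h.((p h) (g h))))) ((\g.(\h.(u (g h)))) ((\f.(\g.(\h.((f h) (g h))))) p))) p) (\d.(\e.((d e) e))))
Step 12: ((((p (\g.(\h.((p h) (g h))))) (\h.(u (((\f.(\g.(\h.((f h) (g h))))) p) h)))) p) (\d.(\e.((d e) e))))
Step 13: ((((p (\g.(\h.((p h) (g h))))) (\h.(u ((\g.(\h.((p h) (g h)))) h)))) p) (\d.(\e.((d e) e))))
Step 14: ((((p (\g.(\h.((p h) (g h))))) (\h.(u (\i.((p i) (h i)))))) p) (\d.(\e.((d e) e))))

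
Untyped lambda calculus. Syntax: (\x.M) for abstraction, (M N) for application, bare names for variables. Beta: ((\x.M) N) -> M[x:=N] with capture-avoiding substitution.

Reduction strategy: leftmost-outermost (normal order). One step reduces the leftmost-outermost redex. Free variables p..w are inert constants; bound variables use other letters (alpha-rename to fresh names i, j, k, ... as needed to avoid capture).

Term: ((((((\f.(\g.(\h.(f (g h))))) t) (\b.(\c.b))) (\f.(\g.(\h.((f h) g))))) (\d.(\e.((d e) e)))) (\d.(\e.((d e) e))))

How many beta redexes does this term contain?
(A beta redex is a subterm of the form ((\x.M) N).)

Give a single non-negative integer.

Term: ((((((\f.(\g.(\h.(f (g h))))) t) (\b.(\c.b))) (\f.(\g.(\h.((f h) g))))) (\d.(\e.((d e) e)))) (\d.(\e.((d e) e))))
  Redex: ((\f.(\g.(\h.(f (g h))))) t)
Total redexes: 1

Answer: 1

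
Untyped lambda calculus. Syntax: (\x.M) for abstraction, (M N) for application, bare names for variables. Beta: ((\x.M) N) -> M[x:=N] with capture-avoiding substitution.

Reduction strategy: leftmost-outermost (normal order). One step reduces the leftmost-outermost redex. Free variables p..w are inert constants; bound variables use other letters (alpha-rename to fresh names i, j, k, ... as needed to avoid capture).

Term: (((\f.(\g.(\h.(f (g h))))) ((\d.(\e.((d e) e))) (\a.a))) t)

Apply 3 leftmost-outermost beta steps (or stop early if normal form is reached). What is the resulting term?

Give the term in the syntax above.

Step 0: (((\f.(\g.(\h.(f (g h))))) ((\d.(\e.((d e) e))) (\a.a))) t)
Step 1: ((\g.(\h.(((\d.(\e.((d e) e))) (\a.a)) (g h)))) t)
Step 2: (\h.(((\d.(\e.((d e) e))) (\a.a)) (t h)))
Step 3: (\h.((\e.(((\a.a) e) e)) (t h)))

Answer: (\h.((\e.(((\a.a) e) e)) (t h)))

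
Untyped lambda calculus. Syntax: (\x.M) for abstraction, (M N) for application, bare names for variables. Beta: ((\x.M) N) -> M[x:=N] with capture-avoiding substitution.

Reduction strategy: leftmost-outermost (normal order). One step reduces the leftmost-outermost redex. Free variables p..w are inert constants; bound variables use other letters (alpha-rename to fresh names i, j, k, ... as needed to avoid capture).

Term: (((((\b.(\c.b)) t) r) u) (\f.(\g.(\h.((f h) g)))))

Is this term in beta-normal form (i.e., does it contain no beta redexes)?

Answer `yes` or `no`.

Answer: no

Derivation:
Term: (((((\b.(\c.b)) t) r) u) (\f.(\g.(\h.((f h) g)))))
Found 1 beta redex(es).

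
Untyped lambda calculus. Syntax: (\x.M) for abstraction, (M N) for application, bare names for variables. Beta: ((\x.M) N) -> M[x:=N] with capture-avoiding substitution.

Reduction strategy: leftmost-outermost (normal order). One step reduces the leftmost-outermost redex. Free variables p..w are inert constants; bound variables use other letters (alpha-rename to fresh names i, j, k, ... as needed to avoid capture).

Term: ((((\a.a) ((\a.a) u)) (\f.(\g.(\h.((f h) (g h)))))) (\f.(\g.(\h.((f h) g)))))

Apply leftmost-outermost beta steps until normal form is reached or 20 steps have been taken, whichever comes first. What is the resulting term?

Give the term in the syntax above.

Answer: ((u (\f.(\g.(\h.((f h) (g h)))))) (\f.(\g.(\h.((f h) g)))))

Derivation:
Step 0: ((((\a.a) ((\a.a) u)) (\f.(\g.(\h.((f h) (g h)))))) (\f.(\g.(\h.((f h) g)))))
Step 1: ((((\a.a) u) (\f.(\g.(\h.((f h) (g h)))))) (\f.(\g.(\h.((f h) g)))))
Step 2: ((u (\f.(\g.(\h.((f h) (g h)))))) (\f.(\g.(\h.((f h) g)))))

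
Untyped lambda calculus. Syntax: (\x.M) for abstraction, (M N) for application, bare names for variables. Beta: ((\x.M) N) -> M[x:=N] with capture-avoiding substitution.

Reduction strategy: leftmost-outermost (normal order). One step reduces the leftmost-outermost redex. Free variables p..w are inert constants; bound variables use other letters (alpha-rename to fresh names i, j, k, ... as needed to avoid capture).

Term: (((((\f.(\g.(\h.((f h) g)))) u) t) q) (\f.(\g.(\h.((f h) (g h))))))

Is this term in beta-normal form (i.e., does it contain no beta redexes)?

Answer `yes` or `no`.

Term: (((((\f.(\g.(\h.((f h) g)))) u) t) q) (\f.(\g.(\h.((f h) (g h))))))
Found 1 beta redex(es).

Answer: no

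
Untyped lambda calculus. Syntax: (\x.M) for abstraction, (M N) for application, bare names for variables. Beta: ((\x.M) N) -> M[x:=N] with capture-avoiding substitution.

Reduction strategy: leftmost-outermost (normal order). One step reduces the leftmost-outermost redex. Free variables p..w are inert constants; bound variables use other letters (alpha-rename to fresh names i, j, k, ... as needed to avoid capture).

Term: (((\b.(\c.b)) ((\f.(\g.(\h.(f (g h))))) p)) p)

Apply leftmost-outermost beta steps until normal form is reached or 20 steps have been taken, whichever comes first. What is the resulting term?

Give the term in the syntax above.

Step 0: (((\b.(\c.b)) ((\f.(\g.(\h.(f (g h))))) p)) p)
Step 1: ((\c.((\f.(\g.(\h.(f (g h))))) p)) p)
Step 2: ((\f.(\g.(\h.(f (g h))))) p)
Step 3: (\g.(\h.(p (g h))))

Answer: (\g.(\h.(p (g h))))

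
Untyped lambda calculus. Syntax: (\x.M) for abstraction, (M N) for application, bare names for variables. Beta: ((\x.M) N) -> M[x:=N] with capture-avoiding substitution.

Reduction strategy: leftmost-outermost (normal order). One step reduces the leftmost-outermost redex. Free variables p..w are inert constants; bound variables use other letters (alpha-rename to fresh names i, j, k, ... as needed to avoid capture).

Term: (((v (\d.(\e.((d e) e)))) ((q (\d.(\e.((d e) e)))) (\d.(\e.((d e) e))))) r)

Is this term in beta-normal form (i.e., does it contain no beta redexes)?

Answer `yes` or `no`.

Answer: yes

Derivation:
Term: (((v (\d.(\e.((d e) e)))) ((q (\d.(\e.((d e) e)))) (\d.(\e.((d e) e))))) r)
No beta redexes found.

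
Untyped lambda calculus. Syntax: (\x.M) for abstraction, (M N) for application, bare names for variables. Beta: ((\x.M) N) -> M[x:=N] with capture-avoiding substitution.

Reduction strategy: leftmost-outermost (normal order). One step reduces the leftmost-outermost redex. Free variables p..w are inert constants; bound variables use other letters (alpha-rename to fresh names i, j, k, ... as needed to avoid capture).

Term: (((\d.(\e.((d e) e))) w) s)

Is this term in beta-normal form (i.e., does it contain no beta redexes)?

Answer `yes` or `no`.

Answer: no

Derivation:
Term: (((\d.(\e.((d e) e))) w) s)
Found 1 beta redex(es).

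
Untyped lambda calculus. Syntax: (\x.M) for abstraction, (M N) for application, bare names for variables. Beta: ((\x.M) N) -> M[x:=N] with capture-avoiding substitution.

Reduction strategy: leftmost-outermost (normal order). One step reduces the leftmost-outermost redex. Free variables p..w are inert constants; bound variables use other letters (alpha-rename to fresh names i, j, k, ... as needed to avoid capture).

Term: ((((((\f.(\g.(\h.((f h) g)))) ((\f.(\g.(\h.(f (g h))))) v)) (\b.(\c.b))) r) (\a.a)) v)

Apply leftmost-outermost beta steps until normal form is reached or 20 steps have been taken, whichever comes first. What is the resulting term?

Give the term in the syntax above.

Answer: (((v (r (\b.(\c.b)))) (\a.a)) v)

Derivation:
Step 0: ((((((\f.(\g.(\h.((f h) g)))) ((\f.(\g.(\h.(f (g h))))) v)) (\b.(\c.b))) r) (\a.a)) v)
Step 1: (((((\g.(\h.((((\f.(\g.(\h.(f (g h))))) v) h) g))) (\b.(\c.b))) r) (\a.a)) v)
Step 2: ((((\h.((((\f.(\g.(\h.(f (g h))))) v) h) (\b.(\c.b)))) r) (\a.a)) v)
Step 3: ((((((\f.(\g.(\h.(f (g h))))) v) r) (\b.(\c.b))) (\a.a)) v)
Step 4: (((((\g.(\h.(v (g h)))) r) (\b.(\c.b))) (\a.a)) v)
Step 5: ((((\h.(v (r h))) (\b.(\c.b))) (\a.a)) v)
Step 6: (((v (r (\b.(\c.b)))) (\a.a)) v)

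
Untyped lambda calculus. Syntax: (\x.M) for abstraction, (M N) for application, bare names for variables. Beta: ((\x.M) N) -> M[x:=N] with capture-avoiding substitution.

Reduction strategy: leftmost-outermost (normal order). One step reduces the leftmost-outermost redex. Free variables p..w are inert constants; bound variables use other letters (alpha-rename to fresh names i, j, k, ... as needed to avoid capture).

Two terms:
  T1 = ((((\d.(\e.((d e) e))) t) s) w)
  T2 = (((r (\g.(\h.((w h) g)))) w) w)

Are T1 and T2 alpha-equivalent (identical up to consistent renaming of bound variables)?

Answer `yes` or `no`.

Answer: no

Derivation:
Term 1: ((((\d.(\e.((d e) e))) t) s) w)
Term 2: (((r (\g.(\h.((w h) g)))) w) w)
Alpha-equivalence: compare structure up to binder renaming.
Result: False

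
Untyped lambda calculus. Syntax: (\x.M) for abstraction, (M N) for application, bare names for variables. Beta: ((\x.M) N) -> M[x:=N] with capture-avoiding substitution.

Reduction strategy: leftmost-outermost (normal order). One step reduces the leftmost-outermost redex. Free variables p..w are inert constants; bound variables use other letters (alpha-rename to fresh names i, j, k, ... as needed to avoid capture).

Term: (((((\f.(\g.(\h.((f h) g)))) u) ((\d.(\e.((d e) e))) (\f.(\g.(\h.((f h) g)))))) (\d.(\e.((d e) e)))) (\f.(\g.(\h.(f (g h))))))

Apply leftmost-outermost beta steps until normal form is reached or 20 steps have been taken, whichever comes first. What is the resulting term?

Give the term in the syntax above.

Answer: (((u (\d.(\e.((d e) e)))) (\e.(\h.((e h) e)))) (\f.(\g.(\h.(f (g h))))))

Derivation:
Step 0: (((((\f.(\g.(\h.((f h) g)))) u) ((\d.(\e.((d e) e))) (\f.(\g.(\h.((f h) g)))))) (\d.(\e.((d e) e)))) (\f.(\g.(\h.(f (g h))))))
Step 1: ((((\g.(\h.((u h) g))) ((\d.(\e.((d e) e))) (\f.(\g.(\h.((f h) g)))))) (\d.(\e.((d e) e)))) (\f.(\g.(\h.(f (g h))))))
Step 2: (((\h.((u h) ((\d.(\e.((d e) e))) (\f.(\g.(\h.((f h) g))))))) (\d.(\e.((d e) e)))) (\f.(\g.(\h.(f (g h))))))
Step 3: (((u (\d.(\e.((d e) e)))) ((\d.(\e.((d e) e))) (\f.(\g.(\h.((f h) g)))))) (\f.(\g.(\h.(f (g h))))))
Step 4: (((u (\d.(\e.((d e) e)))) (\e.(((\f.(\g.(\h.((f h) g)))) e) e))) (\f.(\g.(\h.(f (g h))))))
Step 5: (((u (\d.(\e.((d e) e)))) (\e.((\g.(\h.((e h) g))) e))) (\f.(\g.(\h.(f (g h))))))
Step 6: (((u (\d.(\e.((d e) e)))) (\e.(\h.((e h) e)))) (\f.(\g.(\h.(f (g h))))))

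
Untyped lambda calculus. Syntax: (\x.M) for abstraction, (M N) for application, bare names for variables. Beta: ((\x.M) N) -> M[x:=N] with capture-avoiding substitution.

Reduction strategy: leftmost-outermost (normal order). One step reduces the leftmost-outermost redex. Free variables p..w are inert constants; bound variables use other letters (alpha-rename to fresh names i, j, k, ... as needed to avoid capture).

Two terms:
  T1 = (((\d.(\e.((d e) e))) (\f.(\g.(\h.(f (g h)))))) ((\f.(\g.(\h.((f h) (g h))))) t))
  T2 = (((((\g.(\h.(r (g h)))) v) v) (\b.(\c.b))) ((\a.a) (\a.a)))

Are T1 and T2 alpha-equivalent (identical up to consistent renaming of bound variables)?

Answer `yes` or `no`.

Term 1: (((\d.(\e.((d e) e))) (\f.(\g.(\h.(f (g h)))))) ((\f.(\g.(\h.((f h) (g h))))) t))
Term 2: (((((\g.(\h.(r (g h)))) v) v) (\b.(\c.b))) ((\a.a) (\a.a)))
Alpha-equivalence: compare structure up to binder renaming.
Result: False

Answer: no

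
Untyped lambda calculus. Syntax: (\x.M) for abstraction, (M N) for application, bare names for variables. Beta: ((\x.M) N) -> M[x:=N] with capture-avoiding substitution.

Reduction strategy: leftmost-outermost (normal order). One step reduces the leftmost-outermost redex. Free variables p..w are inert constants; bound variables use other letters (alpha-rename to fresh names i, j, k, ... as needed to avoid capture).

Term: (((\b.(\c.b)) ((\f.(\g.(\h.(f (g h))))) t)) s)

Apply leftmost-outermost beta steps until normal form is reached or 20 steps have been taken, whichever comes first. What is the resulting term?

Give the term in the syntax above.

Answer: (\g.(\h.(t (g h))))

Derivation:
Step 0: (((\b.(\c.b)) ((\f.(\g.(\h.(f (g h))))) t)) s)
Step 1: ((\c.((\f.(\g.(\h.(f (g h))))) t)) s)
Step 2: ((\f.(\g.(\h.(f (g h))))) t)
Step 3: (\g.(\h.(t (g h))))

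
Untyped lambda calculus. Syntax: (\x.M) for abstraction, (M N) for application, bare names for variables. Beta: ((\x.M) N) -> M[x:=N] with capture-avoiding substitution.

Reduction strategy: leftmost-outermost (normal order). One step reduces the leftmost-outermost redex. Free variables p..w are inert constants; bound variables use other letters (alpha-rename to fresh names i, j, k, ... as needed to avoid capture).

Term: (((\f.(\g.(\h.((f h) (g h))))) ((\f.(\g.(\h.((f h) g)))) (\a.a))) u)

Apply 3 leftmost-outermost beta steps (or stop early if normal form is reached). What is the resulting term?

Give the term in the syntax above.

Answer: (\h.(((\g.(\h.(((\a.a) h) g))) h) (u h)))

Derivation:
Step 0: (((\f.(\g.(\h.((f h) (g h))))) ((\f.(\g.(\h.((f h) g)))) (\a.a))) u)
Step 1: ((\g.(\h.((((\f.(\g.(\h.((f h) g)))) (\a.a)) h) (g h)))) u)
Step 2: (\h.((((\f.(\g.(\h.((f h) g)))) (\a.a)) h) (u h)))
Step 3: (\h.(((\g.(\h.(((\a.a) h) g))) h) (u h)))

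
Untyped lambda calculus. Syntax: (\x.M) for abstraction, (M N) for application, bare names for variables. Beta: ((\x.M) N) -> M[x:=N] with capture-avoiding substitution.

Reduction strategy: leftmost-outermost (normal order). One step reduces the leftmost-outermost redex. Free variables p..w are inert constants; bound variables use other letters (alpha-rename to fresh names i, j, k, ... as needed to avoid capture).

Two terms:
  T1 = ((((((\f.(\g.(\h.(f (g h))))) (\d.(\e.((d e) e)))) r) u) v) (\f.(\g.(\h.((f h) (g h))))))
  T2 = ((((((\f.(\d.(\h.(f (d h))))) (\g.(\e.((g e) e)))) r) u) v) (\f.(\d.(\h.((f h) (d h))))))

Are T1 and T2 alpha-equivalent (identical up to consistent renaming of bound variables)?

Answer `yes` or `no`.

Term 1: ((((((\f.(\g.(\h.(f (g h))))) (\d.(\e.((d e) e)))) r) u) v) (\f.(\g.(\h.((f h) (g h))))))
Term 2: ((((((\f.(\d.(\h.(f (d h))))) (\g.(\e.((g e) e)))) r) u) v) (\f.(\d.(\h.((f h) (d h))))))
Alpha-equivalence: compare structure up to binder renaming.
Result: True

Answer: yes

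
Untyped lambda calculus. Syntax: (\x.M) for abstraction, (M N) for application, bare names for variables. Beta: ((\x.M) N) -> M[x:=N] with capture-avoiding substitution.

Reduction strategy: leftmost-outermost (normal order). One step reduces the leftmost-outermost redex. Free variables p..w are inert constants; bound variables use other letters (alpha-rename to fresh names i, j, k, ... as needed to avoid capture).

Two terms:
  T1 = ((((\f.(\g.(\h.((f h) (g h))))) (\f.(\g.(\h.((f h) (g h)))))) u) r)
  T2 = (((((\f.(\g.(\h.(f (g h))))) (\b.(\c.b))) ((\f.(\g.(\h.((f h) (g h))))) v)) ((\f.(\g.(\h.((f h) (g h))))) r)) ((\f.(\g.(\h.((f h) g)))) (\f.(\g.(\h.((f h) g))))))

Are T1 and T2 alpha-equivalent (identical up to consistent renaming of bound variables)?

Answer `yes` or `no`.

Answer: no

Derivation:
Term 1: ((((\f.(\g.(\h.((f h) (g h))))) (\f.(\g.(\h.((f h) (g h)))))) u) r)
Term 2: (((((\f.(\g.(\h.(f (g h))))) (\b.(\c.b))) ((\f.(\g.(\h.((f h) (g h))))) v)) ((\f.(\g.(\h.((f h) (g h))))) r)) ((\f.(\g.(\h.((f h) g)))) (\f.(\g.(\h.((f h) g))))))
Alpha-equivalence: compare structure up to binder renaming.
Result: False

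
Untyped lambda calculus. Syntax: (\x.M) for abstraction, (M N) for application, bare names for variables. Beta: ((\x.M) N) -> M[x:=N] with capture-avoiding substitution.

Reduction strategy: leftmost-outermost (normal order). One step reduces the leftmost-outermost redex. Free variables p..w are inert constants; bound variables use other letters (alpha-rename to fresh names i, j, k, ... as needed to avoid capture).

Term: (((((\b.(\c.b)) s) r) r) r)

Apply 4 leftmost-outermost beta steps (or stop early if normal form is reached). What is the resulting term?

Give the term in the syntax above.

Step 0: (((((\b.(\c.b)) s) r) r) r)
Step 1: ((((\c.s) r) r) r)
Step 2: ((s r) r)
Step 3: (normal form reached)

Answer: ((s r) r)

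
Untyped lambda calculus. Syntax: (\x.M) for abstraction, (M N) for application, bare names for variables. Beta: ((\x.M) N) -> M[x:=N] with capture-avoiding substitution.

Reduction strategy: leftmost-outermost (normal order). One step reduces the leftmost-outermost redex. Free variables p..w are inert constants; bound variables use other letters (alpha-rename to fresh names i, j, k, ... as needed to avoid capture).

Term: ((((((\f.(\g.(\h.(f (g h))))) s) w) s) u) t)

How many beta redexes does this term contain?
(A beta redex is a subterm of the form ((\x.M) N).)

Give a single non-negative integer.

Answer: 1

Derivation:
Term: ((((((\f.(\g.(\h.(f (g h))))) s) w) s) u) t)
  Redex: ((\f.(\g.(\h.(f (g h))))) s)
Total redexes: 1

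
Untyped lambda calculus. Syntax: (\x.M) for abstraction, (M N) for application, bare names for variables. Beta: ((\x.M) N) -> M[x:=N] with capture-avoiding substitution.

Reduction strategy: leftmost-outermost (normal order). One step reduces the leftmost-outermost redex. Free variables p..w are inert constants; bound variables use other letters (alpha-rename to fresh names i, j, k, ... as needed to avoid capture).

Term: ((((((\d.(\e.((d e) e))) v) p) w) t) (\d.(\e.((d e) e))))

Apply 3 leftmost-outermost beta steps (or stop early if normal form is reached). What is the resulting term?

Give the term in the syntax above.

Step 0: ((((((\d.(\e.((d e) e))) v) p) w) t) (\d.(\e.((d e) e))))
Step 1: (((((\e.((v e) e)) p) w) t) (\d.(\e.((d e) e))))
Step 2: (((((v p) p) w) t) (\d.(\e.((d e) e))))
Step 3: (normal form reached)

Answer: (((((v p) p) w) t) (\d.(\e.((d e) e))))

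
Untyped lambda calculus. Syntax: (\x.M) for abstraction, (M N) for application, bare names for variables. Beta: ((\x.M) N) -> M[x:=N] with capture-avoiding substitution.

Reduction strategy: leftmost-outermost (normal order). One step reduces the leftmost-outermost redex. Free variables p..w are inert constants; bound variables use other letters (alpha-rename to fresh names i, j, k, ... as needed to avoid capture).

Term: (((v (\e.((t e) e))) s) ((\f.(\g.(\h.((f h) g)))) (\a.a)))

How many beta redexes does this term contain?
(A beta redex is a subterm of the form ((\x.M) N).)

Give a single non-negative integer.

Term: (((v (\e.((t e) e))) s) ((\f.(\g.(\h.((f h) g)))) (\a.a)))
  Redex: ((\f.(\g.(\h.((f h) g)))) (\a.a))
Total redexes: 1

Answer: 1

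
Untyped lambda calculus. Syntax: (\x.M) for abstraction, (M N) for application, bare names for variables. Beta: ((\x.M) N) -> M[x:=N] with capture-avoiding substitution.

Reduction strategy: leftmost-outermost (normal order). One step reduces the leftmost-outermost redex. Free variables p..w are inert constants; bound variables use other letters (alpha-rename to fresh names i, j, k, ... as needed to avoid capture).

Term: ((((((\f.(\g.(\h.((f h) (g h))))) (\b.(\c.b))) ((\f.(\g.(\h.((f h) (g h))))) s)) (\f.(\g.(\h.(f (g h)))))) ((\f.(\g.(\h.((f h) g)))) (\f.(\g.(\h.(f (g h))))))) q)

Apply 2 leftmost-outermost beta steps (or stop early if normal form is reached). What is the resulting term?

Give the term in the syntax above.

Step 0: ((((((\f.(\g.(\h.((f h) (g h))))) (\b.(\c.b))) ((\f.(\g.(\h.((f h) (g h))))) s)) (\f.(\g.(\h.(f (g h)))))) ((\f.(\g.(\h.((f h) g)))) (\f.(\g.(\h.(f (g h))))))) q)
Step 1: (((((\g.(\h.(((\b.(\c.b)) h) (g h)))) ((\f.(\g.(\h.((f h) (g h))))) s)) (\f.(\g.(\h.(f (g h)))))) ((\f.(\g.(\h.((f h) g)))) (\f.(\g.(\h.(f (g h))))))) q)
Step 2: ((((\h.(((\b.(\c.b)) h) (((\f.(\g.(\h.((f h) (g h))))) s) h))) (\f.(\g.(\h.(f (g h)))))) ((\f.(\g.(\h.((f h) g)))) (\f.(\g.(\h.(f (g h))))))) q)

Answer: ((((\h.(((\b.(\c.b)) h) (((\f.(\g.(\h.((f h) (g h))))) s) h))) (\f.(\g.(\h.(f (g h)))))) ((\f.(\g.(\h.((f h) g)))) (\f.(\g.(\h.(f (g h))))))) q)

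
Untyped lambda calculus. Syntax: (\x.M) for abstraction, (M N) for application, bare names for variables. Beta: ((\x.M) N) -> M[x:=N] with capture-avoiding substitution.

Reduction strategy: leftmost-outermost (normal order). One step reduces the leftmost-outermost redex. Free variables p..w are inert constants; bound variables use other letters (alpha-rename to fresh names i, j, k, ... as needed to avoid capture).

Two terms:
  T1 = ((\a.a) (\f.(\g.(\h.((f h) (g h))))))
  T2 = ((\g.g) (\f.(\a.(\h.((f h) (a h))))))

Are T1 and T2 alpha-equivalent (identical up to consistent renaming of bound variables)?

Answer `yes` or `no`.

Term 1: ((\a.a) (\f.(\g.(\h.((f h) (g h))))))
Term 2: ((\g.g) (\f.(\a.(\h.((f h) (a h))))))
Alpha-equivalence: compare structure up to binder renaming.
Result: True

Answer: yes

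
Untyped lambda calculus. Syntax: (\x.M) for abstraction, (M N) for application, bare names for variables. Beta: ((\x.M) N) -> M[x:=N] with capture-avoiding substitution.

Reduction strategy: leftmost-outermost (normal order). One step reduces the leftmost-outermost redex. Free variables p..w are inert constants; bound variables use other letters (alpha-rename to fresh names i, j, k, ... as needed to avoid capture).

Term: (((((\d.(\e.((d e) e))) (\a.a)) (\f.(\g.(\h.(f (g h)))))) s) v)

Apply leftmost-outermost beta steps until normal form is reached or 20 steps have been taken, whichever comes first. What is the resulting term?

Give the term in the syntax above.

Answer: (\g.(\h.((s v) (g h))))

Derivation:
Step 0: (((((\d.(\e.((d e) e))) (\a.a)) (\f.(\g.(\h.(f (g h)))))) s) v)
Step 1: ((((\e.(((\a.a) e) e)) (\f.(\g.(\h.(f (g h)))))) s) v)
Step 2: (((((\a.a) (\f.(\g.(\h.(f (g h)))))) (\f.(\g.(\h.(f (g h)))))) s) v)
Step 3: ((((\f.(\g.(\h.(f (g h))))) (\f.(\g.(\h.(f (g h)))))) s) v)
Step 4: (((\g.(\h.((\f.(\g.(\h.(f (g h))))) (g h)))) s) v)
Step 5: ((\h.((\f.(\g.(\h.(f (g h))))) (s h))) v)
Step 6: ((\f.(\g.(\h.(f (g h))))) (s v))
Step 7: (\g.(\h.((s v) (g h))))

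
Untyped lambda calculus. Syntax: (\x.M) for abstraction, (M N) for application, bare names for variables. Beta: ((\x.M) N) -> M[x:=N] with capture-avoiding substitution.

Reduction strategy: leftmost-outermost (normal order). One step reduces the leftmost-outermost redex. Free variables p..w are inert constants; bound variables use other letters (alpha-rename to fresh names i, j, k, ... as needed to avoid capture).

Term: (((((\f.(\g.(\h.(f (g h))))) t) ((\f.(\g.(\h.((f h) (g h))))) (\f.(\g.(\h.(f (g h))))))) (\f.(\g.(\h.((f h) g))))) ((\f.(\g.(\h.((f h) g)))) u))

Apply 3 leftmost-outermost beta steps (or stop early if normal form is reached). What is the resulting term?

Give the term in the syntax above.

Step 0: (((((\f.(\g.(\h.(f (g h))))) t) ((\f.(\g.(\h.((f h) (g h))))) (\f.(\g.(\h.(f (g h))))))) (\f.(\g.(\h.((f h) g))))) ((\f.(\g.(\h.((f h) g)))) u))
Step 1: ((((\g.(\h.(t (g h)))) ((\f.(\g.(\h.((f h) (g h))))) (\f.(\g.(\h.(f (g h))))))) (\f.(\g.(\h.((f h) g))))) ((\f.(\g.(\h.((f h) g)))) u))
Step 2: (((\h.(t (((\f.(\g.(\h.((f h) (g h))))) (\f.(\g.(\h.(f (g h)))))) h))) (\f.(\g.(\h.((f h) g))))) ((\f.(\g.(\h.((f h) g)))) u))
Step 3: ((t (((\f.(\g.(\h.((f h) (g h))))) (\f.(\g.(\h.(f (g h)))))) (\f.(\g.(\h.((f h) g)))))) ((\f.(\g.(\h.((f h) g)))) u))

Answer: ((t (((\f.(\g.(\h.((f h) (g h))))) (\f.(\g.(\h.(f (g h)))))) (\f.(\g.(\h.((f h) g)))))) ((\f.(\g.(\h.((f h) g)))) u))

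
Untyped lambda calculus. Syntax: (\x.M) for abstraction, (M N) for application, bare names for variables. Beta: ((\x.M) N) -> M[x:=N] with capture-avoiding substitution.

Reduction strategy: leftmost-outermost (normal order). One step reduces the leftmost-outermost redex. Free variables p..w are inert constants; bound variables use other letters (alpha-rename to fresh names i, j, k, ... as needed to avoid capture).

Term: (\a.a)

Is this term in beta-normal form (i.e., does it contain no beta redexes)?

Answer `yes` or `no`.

Term: (\a.a)
No beta redexes found.

Answer: yes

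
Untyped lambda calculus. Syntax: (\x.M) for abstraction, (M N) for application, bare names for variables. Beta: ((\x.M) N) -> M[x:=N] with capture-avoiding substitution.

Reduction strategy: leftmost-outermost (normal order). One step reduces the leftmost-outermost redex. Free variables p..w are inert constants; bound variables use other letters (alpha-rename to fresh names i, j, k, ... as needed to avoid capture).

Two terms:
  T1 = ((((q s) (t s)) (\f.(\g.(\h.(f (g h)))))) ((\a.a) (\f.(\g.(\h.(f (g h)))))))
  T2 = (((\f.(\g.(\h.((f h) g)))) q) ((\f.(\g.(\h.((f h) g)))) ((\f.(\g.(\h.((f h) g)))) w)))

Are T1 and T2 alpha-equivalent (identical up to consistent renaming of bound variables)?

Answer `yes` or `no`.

Answer: no

Derivation:
Term 1: ((((q s) (t s)) (\f.(\g.(\h.(f (g h)))))) ((\a.a) (\f.(\g.(\h.(f (g h)))))))
Term 2: (((\f.(\g.(\h.((f h) g)))) q) ((\f.(\g.(\h.((f h) g)))) ((\f.(\g.(\h.((f h) g)))) w)))
Alpha-equivalence: compare structure up to binder renaming.
Result: False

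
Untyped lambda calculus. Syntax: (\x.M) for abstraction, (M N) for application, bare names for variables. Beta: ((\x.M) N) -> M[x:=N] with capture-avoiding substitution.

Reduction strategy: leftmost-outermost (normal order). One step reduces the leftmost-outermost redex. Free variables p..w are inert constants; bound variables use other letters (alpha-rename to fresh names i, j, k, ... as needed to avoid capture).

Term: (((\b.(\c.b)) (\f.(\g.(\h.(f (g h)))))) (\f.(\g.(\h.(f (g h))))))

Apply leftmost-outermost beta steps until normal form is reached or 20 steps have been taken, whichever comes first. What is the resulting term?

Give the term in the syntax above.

Step 0: (((\b.(\c.b)) (\f.(\g.(\h.(f (g h)))))) (\f.(\g.(\h.(f (g h))))))
Step 1: ((\c.(\f.(\g.(\h.(f (g h)))))) (\f.(\g.(\h.(f (g h))))))
Step 2: (\f.(\g.(\h.(f (g h)))))

Answer: (\f.(\g.(\h.(f (g h)))))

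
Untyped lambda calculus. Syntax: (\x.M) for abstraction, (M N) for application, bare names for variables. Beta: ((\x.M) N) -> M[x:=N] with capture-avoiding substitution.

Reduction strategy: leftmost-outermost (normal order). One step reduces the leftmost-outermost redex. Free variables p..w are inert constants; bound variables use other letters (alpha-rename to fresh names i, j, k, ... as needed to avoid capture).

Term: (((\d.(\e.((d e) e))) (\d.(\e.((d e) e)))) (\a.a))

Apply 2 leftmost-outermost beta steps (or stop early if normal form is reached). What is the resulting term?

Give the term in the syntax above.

Step 0: (((\d.(\e.((d e) e))) (\d.(\e.((d e) e)))) (\a.a))
Step 1: ((\e.(((\d.(\e.((d e) e))) e) e)) (\a.a))
Step 2: (((\d.(\e.((d e) e))) (\a.a)) (\a.a))

Answer: (((\d.(\e.((d e) e))) (\a.a)) (\a.a))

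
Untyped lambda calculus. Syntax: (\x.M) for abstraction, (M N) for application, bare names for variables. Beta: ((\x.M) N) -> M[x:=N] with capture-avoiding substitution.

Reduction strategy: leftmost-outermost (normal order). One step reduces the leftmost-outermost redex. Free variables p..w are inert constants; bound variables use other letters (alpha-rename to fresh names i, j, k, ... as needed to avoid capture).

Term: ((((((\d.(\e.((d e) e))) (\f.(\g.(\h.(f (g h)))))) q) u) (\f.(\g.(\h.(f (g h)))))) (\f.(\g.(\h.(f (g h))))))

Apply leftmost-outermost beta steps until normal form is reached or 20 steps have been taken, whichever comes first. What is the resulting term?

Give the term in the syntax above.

Step 0: ((((((\d.(\e.((d e) e))) (\f.(\g.(\h.(f (g h)))))) q) u) (\f.(\g.(\h.(f (g h)))))) (\f.(\g.(\h.(f (g h))))))
Step 1: (((((\e.(((\f.(\g.(\h.(f (g h))))) e) e)) q) u) (\f.(\g.(\h.(f (g h)))))) (\f.(\g.(\h.(f (g h))))))
Step 2: ((((((\f.(\g.(\h.(f (g h))))) q) q) u) (\f.(\g.(\h.(f (g h)))))) (\f.(\g.(\h.(f (g h))))))
Step 3: (((((\g.(\h.(q (g h)))) q) u) (\f.(\g.(\h.(f (g h)))))) (\f.(\g.(\h.(f (g h))))))
Step 4: ((((\h.(q (q h))) u) (\f.(\g.(\h.(f (g h)))))) (\f.(\g.(\h.(f (g h))))))
Step 5: (((q (q u)) (\f.(\g.(\h.(f (g h)))))) (\f.(\g.(\h.(f (g h))))))

Answer: (((q (q u)) (\f.(\g.(\h.(f (g h)))))) (\f.(\g.(\h.(f (g h))))))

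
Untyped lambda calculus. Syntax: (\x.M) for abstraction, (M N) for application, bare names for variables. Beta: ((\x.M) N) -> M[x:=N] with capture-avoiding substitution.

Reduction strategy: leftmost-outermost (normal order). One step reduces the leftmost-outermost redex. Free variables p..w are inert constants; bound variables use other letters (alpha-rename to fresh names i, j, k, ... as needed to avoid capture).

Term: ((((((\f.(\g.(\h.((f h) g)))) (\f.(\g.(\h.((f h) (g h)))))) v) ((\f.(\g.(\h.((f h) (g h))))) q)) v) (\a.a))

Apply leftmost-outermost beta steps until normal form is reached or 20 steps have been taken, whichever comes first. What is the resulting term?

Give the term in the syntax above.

Answer: (((q (v v)) (v (v v))) (\a.a))

Derivation:
Step 0: ((((((\f.(\g.(\h.((f h) g)))) (\f.(\g.(\h.((f h) (g h)))))) v) ((\f.(\g.(\h.((f h) (g h))))) q)) v) (\a.a))
Step 1: (((((\g.(\h.(((\f.(\g.(\h.((f h) (g h))))) h) g))) v) ((\f.(\g.(\h.((f h) (g h))))) q)) v) (\a.a))
Step 2: ((((\h.(((\f.(\g.(\h.((f h) (g h))))) h) v)) ((\f.(\g.(\h.((f h) (g h))))) q)) v) (\a.a))
Step 3: (((((\f.(\g.(\h.((f h) (g h))))) ((\f.(\g.(\h.((f h) (g h))))) q)) v) v) (\a.a))
Step 4: ((((\g.(\h.((((\f.(\g.(\h.((f h) (g h))))) q) h) (g h)))) v) v) (\a.a))
Step 5: (((\h.((((\f.(\g.(\h.((f h) (g h))))) q) h) (v h))) v) (\a.a))
Step 6: (((((\f.(\g.(\h.((f h) (g h))))) q) v) (v v)) (\a.a))
Step 7: ((((\g.(\h.((q h) (g h)))) v) (v v)) (\a.a))
Step 8: (((\h.((q h) (v h))) (v v)) (\a.a))
Step 9: (((q (v v)) (v (v v))) (\a.a))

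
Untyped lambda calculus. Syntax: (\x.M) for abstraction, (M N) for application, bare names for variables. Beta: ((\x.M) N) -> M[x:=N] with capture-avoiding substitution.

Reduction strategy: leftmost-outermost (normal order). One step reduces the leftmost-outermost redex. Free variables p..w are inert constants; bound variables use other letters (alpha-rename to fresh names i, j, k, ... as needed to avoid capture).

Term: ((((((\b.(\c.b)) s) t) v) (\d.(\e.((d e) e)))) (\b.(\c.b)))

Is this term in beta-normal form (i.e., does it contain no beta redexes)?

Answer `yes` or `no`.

Term: ((((((\b.(\c.b)) s) t) v) (\d.(\e.((d e) e)))) (\b.(\c.b)))
Found 1 beta redex(es).

Answer: no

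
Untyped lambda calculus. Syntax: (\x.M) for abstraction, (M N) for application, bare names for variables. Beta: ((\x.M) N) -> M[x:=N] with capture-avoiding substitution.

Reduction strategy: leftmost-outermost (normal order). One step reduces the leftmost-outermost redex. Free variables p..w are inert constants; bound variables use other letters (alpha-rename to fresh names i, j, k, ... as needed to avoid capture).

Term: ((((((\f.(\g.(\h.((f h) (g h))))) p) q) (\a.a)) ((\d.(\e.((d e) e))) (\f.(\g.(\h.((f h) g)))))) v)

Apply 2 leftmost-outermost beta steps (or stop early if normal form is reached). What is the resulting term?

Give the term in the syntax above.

Step 0: ((((((\f.(\g.(\h.((f h) (g h))))) p) q) (\a.a)) ((\d.(\e.((d e) e))) (\f.(\g.(\h.((f h) g)))))) v)
Step 1: (((((\g.(\h.((p h) (g h)))) q) (\a.a)) ((\d.(\e.((d e) e))) (\f.(\g.(\h.((f h) g)))))) v)
Step 2: ((((\h.((p h) (q h))) (\a.a)) ((\d.(\e.((d e) e))) (\f.(\g.(\h.((f h) g)))))) v)

Answer: ((((\h.((p h) (q h))) (\a.a)) ((\d.(\e.((d e) e))) (\f.(\g.(\h.((f h) g)))))) v)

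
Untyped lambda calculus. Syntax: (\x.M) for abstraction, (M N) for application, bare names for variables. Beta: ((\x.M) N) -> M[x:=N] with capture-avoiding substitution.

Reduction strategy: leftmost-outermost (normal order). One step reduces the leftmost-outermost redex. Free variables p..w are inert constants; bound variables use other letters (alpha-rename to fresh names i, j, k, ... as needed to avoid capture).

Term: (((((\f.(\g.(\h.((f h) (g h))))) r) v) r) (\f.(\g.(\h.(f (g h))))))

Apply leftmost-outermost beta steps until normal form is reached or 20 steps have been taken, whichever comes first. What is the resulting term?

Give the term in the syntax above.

Step 0: (((((\f.(\g.(\h.((f h) (g h))))) r) v) r) (\f.(\g.(\h.(f (g h))))))
Step 1: ((((\g.(\h.((r h) (g h)))) v) r) (\f.(\g.(\h.(f (g h))))))
Step 2: (((\h.((r h) (v h))) r) (\f.(\g.(\h.(f (g h))))))
Step 3: (((r r) (v r)) (\f.(\g.(\h.(f (g h))))))

Answer: (((r r) (v r)) (\f.(\g.(\h.(f (g h))))))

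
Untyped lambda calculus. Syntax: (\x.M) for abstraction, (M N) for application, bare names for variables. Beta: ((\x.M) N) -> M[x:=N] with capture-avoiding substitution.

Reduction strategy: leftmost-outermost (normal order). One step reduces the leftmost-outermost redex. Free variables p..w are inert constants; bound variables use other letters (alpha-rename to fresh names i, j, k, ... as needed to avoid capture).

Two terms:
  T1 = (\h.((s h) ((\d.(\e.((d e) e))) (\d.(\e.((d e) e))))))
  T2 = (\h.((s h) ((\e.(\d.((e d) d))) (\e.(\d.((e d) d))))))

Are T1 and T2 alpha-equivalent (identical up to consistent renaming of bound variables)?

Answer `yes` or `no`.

Answer: yes

Derivation:
Term 1: (\h.((s h) ((\d.(\e.((d e) e))) (\d.(\e.((d e) e))))))
Term 2: (\h.((s h) ((\e.(\d.((e d) d))) (\e.(\d.((e d) d))))))
Alpha-equivalence: compare structure up to binder renaming.
Result: True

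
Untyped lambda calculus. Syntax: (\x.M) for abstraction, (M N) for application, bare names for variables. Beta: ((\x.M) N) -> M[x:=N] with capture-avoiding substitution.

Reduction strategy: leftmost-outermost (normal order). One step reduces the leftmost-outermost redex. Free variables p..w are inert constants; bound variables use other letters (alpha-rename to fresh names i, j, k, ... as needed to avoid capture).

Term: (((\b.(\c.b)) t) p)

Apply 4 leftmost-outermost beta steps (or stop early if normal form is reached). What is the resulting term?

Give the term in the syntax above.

Step 0: (((\b.(\c.b)) t) p)
Step 1: ((\c.t) p)
Step 2: t
Step 3: (normal form reached)

Answer: t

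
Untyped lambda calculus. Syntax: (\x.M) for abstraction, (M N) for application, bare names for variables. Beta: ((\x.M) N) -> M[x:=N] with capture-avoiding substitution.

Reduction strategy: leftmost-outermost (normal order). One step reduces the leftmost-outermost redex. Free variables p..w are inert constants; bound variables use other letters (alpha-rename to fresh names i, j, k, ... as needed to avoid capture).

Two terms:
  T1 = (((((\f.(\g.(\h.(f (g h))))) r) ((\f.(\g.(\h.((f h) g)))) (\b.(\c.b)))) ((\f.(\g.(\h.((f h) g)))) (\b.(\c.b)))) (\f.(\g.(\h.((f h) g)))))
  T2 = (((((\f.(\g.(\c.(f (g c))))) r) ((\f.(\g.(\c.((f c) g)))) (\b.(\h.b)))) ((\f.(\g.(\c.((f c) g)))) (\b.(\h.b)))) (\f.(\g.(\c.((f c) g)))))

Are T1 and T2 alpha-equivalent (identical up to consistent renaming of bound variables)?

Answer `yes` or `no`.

Answer: yes

Derivation:
Term 1: (((((\f.(\g.(\h.(f (g h))))) r) ((\f.(\g.(\h.((f h) g)))) (\b.(\c.b)))) ((\f.(\g.(\h.((f h) g)))) (\b.(\c.b)))) (\f.(\g.(\h.((f h) g)))))
Term 2: (((((\f.(\g.(\c.(f (g c))))) r) ((\f.(\g.(\c.((f c) g)))) (\b.(\h.b)))) ((\f.(\g.(\c.((f c) g)))) (\b.(\h.b)))) (\f.(\g.(\c.((f c) g)))))
Alpha-equivalence: compare structure up to binder renaming.
Result: True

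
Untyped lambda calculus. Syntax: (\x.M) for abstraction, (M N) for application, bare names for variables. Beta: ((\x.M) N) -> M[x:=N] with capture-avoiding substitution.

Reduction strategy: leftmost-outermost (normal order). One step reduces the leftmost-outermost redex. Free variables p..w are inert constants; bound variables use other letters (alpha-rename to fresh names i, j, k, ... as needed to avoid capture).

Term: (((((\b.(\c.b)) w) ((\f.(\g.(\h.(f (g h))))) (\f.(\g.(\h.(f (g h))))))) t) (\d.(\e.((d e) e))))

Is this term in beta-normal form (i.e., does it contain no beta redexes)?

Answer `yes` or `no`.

Answer: no

Derivation:
Term: (((((\b.(\c.b)) w) ((\f.(\g.(\h.(f (g h))))) (\f.(\g.(\h.(f (g h))))))) t) (\d.(\e.((d e) e))))
Found 2 beta redex(es).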